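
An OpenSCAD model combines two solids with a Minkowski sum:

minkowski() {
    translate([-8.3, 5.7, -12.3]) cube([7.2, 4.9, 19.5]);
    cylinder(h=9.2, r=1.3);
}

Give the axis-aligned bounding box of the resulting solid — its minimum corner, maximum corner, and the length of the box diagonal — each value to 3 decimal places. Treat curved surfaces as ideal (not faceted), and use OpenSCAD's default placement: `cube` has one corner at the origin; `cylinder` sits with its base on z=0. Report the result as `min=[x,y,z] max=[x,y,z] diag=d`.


min=[-9.600,4.400,-12.300] max=[0.200,11.900,16.400] diag=31.241

A = translate([-8.3, 5.7, -12.3]) cube([7.2, 4.9, 19.5]) → bbox [-8.3,5.7,-12.3] .. [-1.1,10.6,7.2]
B = cylinder(h=9.2, r=1.3) → bbox [-1.3,-1.3,0] .. [1.3,1.3,9.2]
lo = A.lo+B.lo = [-8.3-1.3, 5.7-1.3, -12.3+0] = [-9.600,4.400,-12.300]
hi = A.hi+B.hi = [-1.1+1.3, 10.6+1.3, 7.2+9.2] = [0.200,11.900,16.400]
diag = √(9.8²+7.5²+28.7²) = √975.98 = 31.241


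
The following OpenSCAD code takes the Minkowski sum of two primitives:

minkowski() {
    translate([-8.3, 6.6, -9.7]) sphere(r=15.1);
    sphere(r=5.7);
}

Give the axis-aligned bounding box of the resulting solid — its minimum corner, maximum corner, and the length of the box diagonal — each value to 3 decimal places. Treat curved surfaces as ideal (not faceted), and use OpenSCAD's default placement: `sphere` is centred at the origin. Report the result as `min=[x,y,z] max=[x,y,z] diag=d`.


A = translate([-8.3, 6.6, -9.7]) sphere(r=15.1) → bbox [-23.4,-8.5,-24.8] .. [6.8,21.7,5.4]
B = sphere(r=5.7) → bbox [-5.7,-5.7,-5.7] .. [5.7,5.7,5.7]
lo = A.lo+B.lo = [-23.4-5.7, -8.5-5.7, -24.8-5.7] = [-29.100,-14.200,-30.500]
hi = A.hi+B.hi = [6.8+5.7, 21.7+5.7, 5.4+5.7] = [12.500,27.400,11.100]
diag = √(41.6²+41.6²+41.6²) = √5191.68 = 72.053

min=[-29.100,-14.200,-30.500] max=[12.500,27.400,11.100] diag=72.053


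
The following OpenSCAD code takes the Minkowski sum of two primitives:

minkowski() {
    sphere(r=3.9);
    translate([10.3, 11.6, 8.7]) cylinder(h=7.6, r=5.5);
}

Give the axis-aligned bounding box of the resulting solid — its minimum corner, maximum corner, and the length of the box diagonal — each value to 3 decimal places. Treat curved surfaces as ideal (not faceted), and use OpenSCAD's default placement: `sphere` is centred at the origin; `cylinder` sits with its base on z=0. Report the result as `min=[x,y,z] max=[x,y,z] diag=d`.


min=[0.900,2.200,4.800] max=[19.700,21.000,20.200] diag=30.725

A = translate([10.3, 11.6, 8.7]) cylinder(h=7.6, r=5.5) → bbox [4.8,6.1,8.7] .. [15.8,17.1,16.3]
B = sphere(r=3.9) → bbox [-3.9,-3.9,-3.9] .. [3.9,3.9,3.9]
lo = A.lo+B.lo = [4.8-3.9, 6.1-3.9, 8.7-3.9] = [0.900,2.200,4.800]
hi = A.hi+B.hi = [15.8+3.9, 17.1+3.9, 16.3+3.9] = [19.700,21.000,20.200]
diag = √(18.8²+18.8²+15.4²) = √944.04 = 30.725


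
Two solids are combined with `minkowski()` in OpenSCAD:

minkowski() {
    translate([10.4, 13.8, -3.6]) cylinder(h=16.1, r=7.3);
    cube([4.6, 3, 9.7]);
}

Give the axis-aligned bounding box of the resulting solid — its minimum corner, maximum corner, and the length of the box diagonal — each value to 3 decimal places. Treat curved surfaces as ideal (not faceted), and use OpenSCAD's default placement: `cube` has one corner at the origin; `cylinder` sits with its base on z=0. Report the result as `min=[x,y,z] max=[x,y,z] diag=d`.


min=[3.100,6.500,-3.600] max=[22.300,24.100,22.200] diag=36.661

A = translate([10.4, 13.8, -3.6]) cylinder(h=16.1, r=7.3) → bbox [3.1,6.5,-3.6] .. [17.7,21.1,12.5]
B = cube([4.6, 3, 9.7]) → bbox [0,0,0] .. [4.6,3,9.7]
lo = A.lo+B.lo = [3.1+0, 6.5+0, -3.6+0] = [3.100,6.500,-3.600]
hi = A.hi+B.hi = [17.7+4.6, 21.1+3, 12.5+9.7] = [22.300,24.100,22.200]
diag = √(19.2²+17.6²+25.8²) = √1344.04 = 36.661


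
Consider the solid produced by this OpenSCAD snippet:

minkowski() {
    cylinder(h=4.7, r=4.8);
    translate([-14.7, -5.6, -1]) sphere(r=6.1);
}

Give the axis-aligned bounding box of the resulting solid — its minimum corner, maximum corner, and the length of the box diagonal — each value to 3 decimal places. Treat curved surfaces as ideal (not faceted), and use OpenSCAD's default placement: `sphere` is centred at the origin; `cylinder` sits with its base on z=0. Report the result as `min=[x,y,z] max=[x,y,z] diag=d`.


A = translate([-14.7, -5.6, -1]) sphere(r=6.1) → bbox [-20.8,-11.7,-7.1] .. [-8.6,0.5,5.1]
B = cylinder(h=4.7, r=4.8) → bbox [-4.8,-4.8,0] .. [4.8,4.8,4.7]
lo = A.lo+B.lo = [-20.8-4.8, -11.7-4.8, -7.1+0] = [-25.600,-16.500,-7.100]
hi = A.hi+B.hi = [-8.6+4.8, 0.5+4.8, 5.1+4.7] = [-3.800,5.300,9.800]
diag = √(21.8²+21.8²+16.9²) = √1236.09 = 35.158

min=[-25.600,-16.500,-7.100] max=[-3.800,5.300,9.800] diag=35.158


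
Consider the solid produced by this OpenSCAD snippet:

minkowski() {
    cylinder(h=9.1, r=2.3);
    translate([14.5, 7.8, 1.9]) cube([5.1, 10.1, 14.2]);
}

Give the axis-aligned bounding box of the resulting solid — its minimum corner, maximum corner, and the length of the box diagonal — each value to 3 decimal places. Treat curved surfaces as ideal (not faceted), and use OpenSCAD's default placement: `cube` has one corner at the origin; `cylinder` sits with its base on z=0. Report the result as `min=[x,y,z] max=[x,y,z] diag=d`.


min=[12.200,5.500,1.900] max=[21.900,20.200,25.200] diag=29.207

A = translate([14.5, 7.8, 1.9]) cube([5.1, 10.1, 14.2]) → bbox [14.5,7.8,1.9] .. [19.6,17.9,16.1]
B = cylinder(h=9.1, r=2.3) → bbox [-2.3,-2.3,0] .. [2.3,2.3,9.1]
lo = A.lo+B.lo = [14.5-2.3, 7.8-2.3, 1.9+0] = [12.200,5.500,1.900]
hi = A.hi+B.hi = [19.6+2.3, 17.9+2.3, 16.1+9.1] = [21.900,20.200,25.200]
diag = √(9.7²+14.7²+23.3²) = √853.07 = 29.207


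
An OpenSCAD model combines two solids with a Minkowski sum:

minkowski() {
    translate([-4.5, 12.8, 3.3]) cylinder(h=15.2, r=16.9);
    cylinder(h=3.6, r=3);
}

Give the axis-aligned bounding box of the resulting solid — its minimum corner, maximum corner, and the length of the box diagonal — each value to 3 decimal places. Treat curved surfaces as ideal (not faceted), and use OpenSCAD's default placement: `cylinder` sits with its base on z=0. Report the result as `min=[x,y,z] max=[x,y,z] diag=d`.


min=[-24.400,-7.100,3.300] max=[15.400,32.700,22.100] diag=59.342

A = translate([-4.5, 12.8, 3.3]) cylinder(h=15.2, r=16.9) → bbox [-21.4,-4.1,3.3] .. [12.4,29.7,18.5]
B = cylinder(h=3.6, r=3) → bbox [-3,-3,0] .. [3,3,3.6]
lo = A.lo+B.lo = [-21.4-3, -4.1-3, 3.3+0] = [-24.400,-7.100,3.300]
hi = A.hi+B.hi = [12.4+3, 29.7+3, 18.5+3.6] = [15.400,32.700,22.100]
diag = √(39.8²+39.8²+18.8²) = √3521.52 = 59.342


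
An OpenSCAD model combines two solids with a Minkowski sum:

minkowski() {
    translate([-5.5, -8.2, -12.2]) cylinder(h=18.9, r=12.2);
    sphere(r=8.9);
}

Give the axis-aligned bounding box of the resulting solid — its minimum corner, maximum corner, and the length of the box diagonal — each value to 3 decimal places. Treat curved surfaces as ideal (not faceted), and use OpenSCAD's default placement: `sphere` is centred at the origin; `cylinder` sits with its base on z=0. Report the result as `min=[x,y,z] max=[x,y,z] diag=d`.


A = translate([-5.5, -8.2, -12.2]) cylinder(h=18.9, r=12.2) → bbox [-17.7,-20.4,-12.2] .. [6.7,4,6.7]
B = sphere(r=8.9) → bbox [-8.9,-8.9,-8.9] .. [8.9,8.9,8.9]
lo = A.lo+B.lo = [-17.7-8.9, -20.4-8.9, -12.2-8.9] = [-26.600,-29.300,-21.100]
hi = A.hi+B.hi = [6.7+8.9, 4+8.9, 6.7+8.9] = [15.600,12.900,15.600]
diag = √(42.2²+42.2²+36.7²) = √4908.57 = 70.061

min=[-26.600,-29.300,-21.100] max=[15.600,12.900,15.600] diag=70.061


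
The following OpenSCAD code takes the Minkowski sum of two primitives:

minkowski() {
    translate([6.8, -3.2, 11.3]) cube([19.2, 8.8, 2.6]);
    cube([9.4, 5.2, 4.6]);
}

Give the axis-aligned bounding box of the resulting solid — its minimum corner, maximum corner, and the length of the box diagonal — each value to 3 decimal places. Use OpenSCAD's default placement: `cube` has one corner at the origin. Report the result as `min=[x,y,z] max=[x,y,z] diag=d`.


min=[6.800,-3.200,11.300] max=[35.400,10.800,18.500] diag=32.647

A = translate([6.8, -3.2, 11.3]) cube([19.2, 8.8, 2.6]) → bbox [6.8,-3.2,11.3] .. [26,5.6,13.9]
B = cube([9.4, 5.2, 4.6]) → bbox [0,0,0] .. [9.4,5.2,4.6]
lo = A.lo+B.lo = [6.8+0, -3.2+0, 11.3+0] = [6.800,-3.200,11.300]
hi = A.hi+B.hi = [26+9.4, 5.6+5.2, 13.9+4.6] = [35.400,10.800,18.500]
diag = √(28.6²+14²+7.2²) = √1065.8 = 32.647


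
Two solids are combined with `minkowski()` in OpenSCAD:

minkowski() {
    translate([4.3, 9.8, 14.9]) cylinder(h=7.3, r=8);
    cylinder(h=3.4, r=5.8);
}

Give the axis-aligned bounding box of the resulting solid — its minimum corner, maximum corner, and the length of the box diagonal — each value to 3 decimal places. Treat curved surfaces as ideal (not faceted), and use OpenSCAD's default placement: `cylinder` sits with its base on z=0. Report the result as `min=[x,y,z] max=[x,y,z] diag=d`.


min=[-9.500,-4.000,14.900] max=[18.100,23.600,25.600] diag=40.472

A = translate([4.3, 9.8, 14.9]) cylinder(h=7.3, r=8) → bbox [-3.7,1.8,14.9] .. [12.3,17.8,22.2]
B = cylinder(h=3.4, r=5.8) → bbox [-5.8,-5.8,0] .. [5.8,5.8,3.4]
lo = A.lo+B.lo = [-3.7-5.8, 1.8-5.8, 14.9+0] = [-9.500,-4.000,14.900]
hi = A.hi+B.hi = [12.3+5.8, 17.8+5.8, 22.2+3.4] = [18.100,23.600,25.600]
diag = √(27.6²+27.6²+10.7²) = √1638.01 = 40.472


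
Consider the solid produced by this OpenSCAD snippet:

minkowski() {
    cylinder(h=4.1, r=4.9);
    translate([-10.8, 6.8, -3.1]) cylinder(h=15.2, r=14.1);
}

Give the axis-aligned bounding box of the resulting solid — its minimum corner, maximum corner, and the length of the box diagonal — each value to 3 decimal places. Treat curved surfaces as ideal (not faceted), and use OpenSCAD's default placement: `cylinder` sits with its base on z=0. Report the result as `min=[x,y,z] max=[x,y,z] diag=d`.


A = translate([-10.8, 6.8, -3.1]) cylinder(h=15.2, r=14.1) → bbox [-24.9,-7.3,-3.1] .. [3.3,20.9,12.1]
B = cylinder(h=4.1, r=4.9) → bbox [-4.9,-4.9,0] .. [4.9,4.9,4.1]
lo = A.lo+B.lo = [-24.9-4.9, -7.3-4.9, -3.1+0] = [-29.800,-12.200,-3.100]
hi = A.hi+B.hi = [3.3+4.9, 20.9+4.9, 12.1+4.1] = [8.200,25.800,16.200]
diag = √(38²+38²+19.3²) = √3260.49 = 57.101

min=[-29.800,-12.200,-3.100] max=[8.200,25.800,16.200] diag=57.101


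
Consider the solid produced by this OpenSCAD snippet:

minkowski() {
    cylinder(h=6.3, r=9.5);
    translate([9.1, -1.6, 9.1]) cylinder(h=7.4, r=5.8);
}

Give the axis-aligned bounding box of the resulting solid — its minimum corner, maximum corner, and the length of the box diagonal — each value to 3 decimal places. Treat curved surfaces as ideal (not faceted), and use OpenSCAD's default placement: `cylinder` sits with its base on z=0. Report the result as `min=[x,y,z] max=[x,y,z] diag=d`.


A = translate([9.1, -1.6, 9.1]) cylinder(h=7.4, r=5.8) → bbox [3.3,-7.4,9.1] .. [14.9,4.2,16.5]
B = cylinder(h=6.3, r=9.5) → bbox [-9.5,-9.5,0] .. [9.5,9.5,6.3]
lo = A.lo+B.lo = [3.3-9.5, -7.4-9.5, 9.1+0] = [-6.200,-16.900,9.100]
hi = A.hi+B.hi = [14.9+9.5, 4.2+9.5, 16.5+6.3] = [24.400,13.700,22.800]
diag = √(30.6²+30.6²+13.7²) = √2060.41 = 45.392

min=[-6.200,-16.900,9.100] max=[24.400,13.700,22.800] diag=45.392


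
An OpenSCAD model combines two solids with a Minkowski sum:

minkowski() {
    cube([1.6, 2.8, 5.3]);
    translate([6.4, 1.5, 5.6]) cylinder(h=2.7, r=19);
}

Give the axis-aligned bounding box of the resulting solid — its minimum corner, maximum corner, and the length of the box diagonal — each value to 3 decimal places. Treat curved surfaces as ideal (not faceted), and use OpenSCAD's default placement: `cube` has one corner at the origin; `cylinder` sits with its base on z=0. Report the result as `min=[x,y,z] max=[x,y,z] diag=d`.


min=[-12.600,-17.500,5.600] max=[27.000,23.300,13.600] diag=57.418

A = translate([6.4, 1.5, 5.6]) cylinder(h=2.7, r=19) → bbox [-12.6,-17.5,5.6] .. [25.4,20.5,8.3]
B = cube([1.6, 2.8, 5.3]) → bbox [0,0,0] .. [1.6,2.8,5.3]
lo = A.lo+B.lo = [-12.6+0, -17.5+0, 5.6+0] = [-12.600,-17.500,5.600]
hi = A.hi+B.hi = [25.4+1.6, 20.5+2.8, 8.3+5.3] = [27.000,23.300,13.600]
diag = √(39.6²+40.8²+8²) = √3296.8 = 57.418


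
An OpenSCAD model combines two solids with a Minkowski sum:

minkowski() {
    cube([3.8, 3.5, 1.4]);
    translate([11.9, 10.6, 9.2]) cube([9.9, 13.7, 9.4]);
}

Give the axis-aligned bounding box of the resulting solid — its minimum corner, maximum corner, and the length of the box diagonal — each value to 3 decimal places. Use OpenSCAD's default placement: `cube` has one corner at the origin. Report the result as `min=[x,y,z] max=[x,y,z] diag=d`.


A = translate([11.9, 10.6, 9.2]) cube([9.9, 13.7, 9.4]) → bbox [11.9,10.6,9.2] .. [21.8,24.3,18.6]
B = cube([3.8, 3.5, 1.4]) → bbox [0,0,0] .. [3.8,3.5,1.4]
lo = A.lo+B.lo = [11.9+0, 10.6+0, 9.2+0] = [11.900,10.600,9.200]
hi = A.hi+B.hi = [21.8+3.8, 24.3+3.5, 18.6+1.4] = [25.600,27.800,20.000]
diag = √(13.7²+17.2²+10.8²) = √600.17 = 24.498

min=[11.900,10.600,9.200] max=[25.600,27.800,20.000] diag=24.498


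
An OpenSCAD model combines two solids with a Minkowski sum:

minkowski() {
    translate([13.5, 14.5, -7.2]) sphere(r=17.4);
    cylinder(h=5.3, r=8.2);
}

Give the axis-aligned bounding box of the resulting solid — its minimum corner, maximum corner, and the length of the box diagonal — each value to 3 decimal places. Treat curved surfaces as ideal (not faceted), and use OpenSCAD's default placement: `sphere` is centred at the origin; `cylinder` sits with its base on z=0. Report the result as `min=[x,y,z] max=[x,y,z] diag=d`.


A = translate([13.5, 14.5, -7.2]) sphere(r=17.4) → bbox [-3.9,-2.9,-24.6] .. [30.9,31.9,10.2]
B = cylinder(h=5.3, r=8.2) → bbox [-8.2,-8.2,0] .. [8.2,8.2,5.3]
lo = A.lo+B.lo = [-3.9-8.2, -2.9-8.2, -24.6+0] = [-12.100,-11.100,-24.600]
hi = A.hi+B.hi = [30.9+8.2, 31.9+8.2, 10.2+5.3] = [39.100,40.100,15.500]
diag = √(51.2²+51.2²+40.1²) = √6850.89 = 82.770

min=[-12.100,-11.100,-24.600] max=[39.100,40.100,15.500] diag=82.770


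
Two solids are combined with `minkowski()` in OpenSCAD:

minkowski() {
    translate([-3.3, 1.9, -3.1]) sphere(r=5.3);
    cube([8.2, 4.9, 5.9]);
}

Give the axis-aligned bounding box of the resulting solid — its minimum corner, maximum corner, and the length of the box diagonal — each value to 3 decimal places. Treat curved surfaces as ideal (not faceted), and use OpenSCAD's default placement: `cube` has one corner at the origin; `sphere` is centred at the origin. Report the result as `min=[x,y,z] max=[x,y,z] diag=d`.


min=[-8.600,-3.400,-8.400] max=[10.200,12.100,8.100] diag=29.427

A = translate([-3.3, 1.9, -3.1]) sphere(r=5.3) → bbox [-8.6,-3.4,-8.4] .. [2,7.2,2.2]
B = cube([8.2, 4.9, 5.9]) → bbox [0,0,0] .. [8.2,4.9,5.9]
lo = A.lo+B.lo = [-8.6+0, -3.4+0, -8.4+0] = [-8.600,-3.400,-8.400]
hi = A.hi+B.hi = [2+8.2, 7.2+4.9, 2.2+5.9] = [10.200,12.100,8.100]
diag = √(18.8²+15.5²+16.5²) = √865.94 = 29.427


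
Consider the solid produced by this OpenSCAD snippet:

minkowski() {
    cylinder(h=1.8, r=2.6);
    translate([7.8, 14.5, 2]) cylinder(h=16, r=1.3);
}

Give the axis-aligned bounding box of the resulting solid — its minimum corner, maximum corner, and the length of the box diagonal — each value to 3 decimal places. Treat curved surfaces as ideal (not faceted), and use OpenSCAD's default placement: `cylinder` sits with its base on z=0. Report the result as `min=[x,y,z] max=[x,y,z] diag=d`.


A = translate([7.8, 14.5, 2]) cylinder(h=16, r=1.3) → bbox [6.5,13.2,2] .. [9.1,15.8,18]
B = cylinder(h=1.8, r=2.6) → bbox [-2.6,-2.6,0] .. [2.6,2.6,1.8]
lo = A.lo+B.lo = [6.5-2.6, 13.2-2.6, 2+0] = [3.900,10.600,2.000]
hi = A.hi+B.hi = [9.1+2.6, 15.8+2.6, 18+1.8] = [11.700,18.400,19.800]
diag = √(7.8²+7.8²+17.8²) = √438.52 = 20.941

min=[3.900,10.600,2.000] max=[11.700,18.400,19.800] diag=20.941


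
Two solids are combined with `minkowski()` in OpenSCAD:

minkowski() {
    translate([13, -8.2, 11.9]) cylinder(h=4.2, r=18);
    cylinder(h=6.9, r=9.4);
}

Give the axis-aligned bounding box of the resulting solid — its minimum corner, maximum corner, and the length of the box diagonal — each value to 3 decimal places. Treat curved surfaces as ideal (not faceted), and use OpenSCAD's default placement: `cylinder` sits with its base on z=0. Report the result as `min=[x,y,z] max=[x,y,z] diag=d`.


min=[-14.400,-35.600,11.900] max=[40.400,19.200,23.000] diag=78.290

A = translate([13, -8.2, 11.9]) cylinder(h=4.2, r=18) → bbox [-5,-26.2,11.9] .. [31,9.8,16.1]
B = cylinder(h=6.9, r=9.4) → bbox [-9.4,-9.4,0] .. [9.4,9.4,6.9]
lo = A.lo+B.lo = [-5-9.4, -26.2-9.4, 11.9+0] = [-14.400,-35.600,11.900]
hi = A.hi+B.hi = [31+9.4, 9.8+9.4, 16.1+6.9] = [40.400,19.200,23.000]
diag = √(54.8²+54.8²+11.1²) = √6129.29 = 78.290


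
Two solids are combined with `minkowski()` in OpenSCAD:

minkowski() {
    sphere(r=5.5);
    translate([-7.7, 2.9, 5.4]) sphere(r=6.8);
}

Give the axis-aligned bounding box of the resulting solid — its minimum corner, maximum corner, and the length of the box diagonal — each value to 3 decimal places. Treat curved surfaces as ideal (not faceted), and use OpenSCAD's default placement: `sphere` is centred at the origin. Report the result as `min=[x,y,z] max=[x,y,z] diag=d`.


min=[-20.000,-9.400,-6.900] max=[4.600,15.200,17.700] diag=42.608

A = translate([-7.7, 2.9, 5.4]) sphere(r=6.8) → bbox [-14.5,-3.9,-1.4] .. [-0.9,9.7,12.2]
B = sphere(r=5.5) → bbox [-5.5,-5.5,-5.5] .. [5.5,5.5,5.5]
lo = A.lo+B.lo = [-14.5-5.5, -3.9-5.5, -1.4-5.5] = [-20.000,-9.400,-6.900]
hi = A.hi+B.hi = [-0.9+5.5, 9.7+5.5, 12.2+5.5] = [4.600,15.200,17.700]
diag = √(24.6²+24.6²+24.6²) = √1815.48 = 42.608


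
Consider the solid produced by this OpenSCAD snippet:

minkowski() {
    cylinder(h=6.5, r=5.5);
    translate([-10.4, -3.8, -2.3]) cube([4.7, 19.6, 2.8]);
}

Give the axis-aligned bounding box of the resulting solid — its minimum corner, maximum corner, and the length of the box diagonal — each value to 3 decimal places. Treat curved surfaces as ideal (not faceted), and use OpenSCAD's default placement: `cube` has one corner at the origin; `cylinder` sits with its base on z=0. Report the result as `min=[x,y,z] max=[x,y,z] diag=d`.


A = translate([-10.4, -3.8, -2.3]) cube([4.7, 19.6, 2.8]) → bbox [-10.4,-3.8,-2.3] .. [-5.7,15.8,0.5]
B = cylinder(h=6.5, r=5.5) → bbox [-5.5,-5.5,0] .. [5.5,5.5,6.5]
lo = A.lo+B.lo = [-10.4-5.5, -3.8-5.5, -2.3+0] = [-15.900,-9.300,-2.300]
hi = A.hi+B.hi = [-5.7+5.5, 15.8+5.5, 0.5+6.5] = [-0.200,21.300,7.000]
diag = √(15.7²+30.6²+9.3²) = √1269.34 = 35.628

min=[-15.900,-9.300,-2.300] max=[-0.200,21.300,7.000] diag=35.628


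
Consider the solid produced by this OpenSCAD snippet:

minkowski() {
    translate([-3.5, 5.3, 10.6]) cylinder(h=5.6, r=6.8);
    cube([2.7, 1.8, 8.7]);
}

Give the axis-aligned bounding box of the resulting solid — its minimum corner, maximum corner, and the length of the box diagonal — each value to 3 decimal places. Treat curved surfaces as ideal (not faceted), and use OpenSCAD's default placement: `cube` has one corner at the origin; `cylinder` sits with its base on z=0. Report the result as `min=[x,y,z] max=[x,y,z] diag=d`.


A = translate([-3.5, 5.3, 10.6]) cylinder(h=5.6, r=6.8) → bbox [-10.3,-1.5,10.6] .. [3.3,12.1,16.2]
B = cube([2.7, 1.8, 8.7]) → bbox [0,0,0] .. [2.7,1.8,8.7]
lo = A.lo+B.lo = [-10.3+0, -1.5+0, 10.6+0] = [-10.300,-1.500,10.600]
hi = A.hi+B.hi = [3.3+2.7, 12.1+1.8, 16.2+8.7] = [6.000,13.900,24.900]
diag = √(16.3²+15.4²+14.3²) = √707.34 = 26.596

min=[-10.300,-1.500,10.600] max=[6.000,13.900,24.900] diag=26.596


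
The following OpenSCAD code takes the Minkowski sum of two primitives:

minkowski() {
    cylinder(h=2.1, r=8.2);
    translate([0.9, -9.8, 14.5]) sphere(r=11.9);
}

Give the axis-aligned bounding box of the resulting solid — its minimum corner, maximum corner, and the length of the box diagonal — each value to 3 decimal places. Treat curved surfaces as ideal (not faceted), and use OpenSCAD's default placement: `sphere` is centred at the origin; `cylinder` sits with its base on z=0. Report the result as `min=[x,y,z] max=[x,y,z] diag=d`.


A = translate([0.9, -9.8, 14.5]) sphere(r=11.9) → bbox [-11,-21.7,2.6] .. [12.8,2.1,26.4]
B = cylinder(h=2.1, r=8.2) → bbox [-8.2,-8.2,0] .. [8.2,8.2,2.1]
lo = A.lo+B.lo = [-11-8.2, -21.7-8.2, 2.6+0] = [-19.200,-29.900,2.600]
hi = A.hi+B.hi = [12.8+8.2, 2.1+8.2, 26.4+2.1] = [21.000,10.300,28.500]
diag = √(40.2²+40.2²+25.9²) = √3902.89 = 62.473

min=[-19.200,-29.900,2.600] max=[21.000,10.300,28.500] diag=62.473


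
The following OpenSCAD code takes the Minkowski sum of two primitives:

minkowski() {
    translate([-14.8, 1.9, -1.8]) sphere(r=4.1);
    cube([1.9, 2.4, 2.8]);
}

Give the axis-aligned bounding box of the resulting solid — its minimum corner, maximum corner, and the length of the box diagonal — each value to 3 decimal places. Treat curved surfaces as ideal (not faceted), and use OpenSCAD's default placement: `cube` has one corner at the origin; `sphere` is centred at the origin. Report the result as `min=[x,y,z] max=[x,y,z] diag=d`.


min=[-18.900,-2.200,-5.900] max=[-8.800,8.400,5.100] diag=18.313

A = translate([-14.8, 1.9, -1.8]) sphere(r=4.1) → bbox [-18.9,-2.2,-5.9] .. [-10.7,6,2.3]
B = cube([1.9, 2.4, 2.8]) → bbox [0,0,0] .. [1.9,2.4,2.8]
lo = A.lo+B.lo = [-18.9+0, -2.2+0, -5.9+0] = [-18.900,-2.200,-5.900]
hi = A.hi+B.hi = [-10.7+1.9, 6+2.4, 2.3+2.8] = [-8.800,8.400,5.100]
diag = √(10.1²+10.6²+11²) = √335.37 = 18.313


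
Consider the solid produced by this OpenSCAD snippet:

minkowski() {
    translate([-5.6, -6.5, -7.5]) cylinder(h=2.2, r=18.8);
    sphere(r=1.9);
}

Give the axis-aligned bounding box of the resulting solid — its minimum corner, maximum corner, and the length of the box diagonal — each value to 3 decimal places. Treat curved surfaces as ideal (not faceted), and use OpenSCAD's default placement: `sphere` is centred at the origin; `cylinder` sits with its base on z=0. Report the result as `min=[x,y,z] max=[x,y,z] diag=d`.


A = translate([-5.6, -6.5, -7.5]) cylinder(h=2.2, r=18.8) → bbox [-24.4,-25.3,-7.5] .. [13.2,12.3,-5.3]
B = sphere(r=1.9) → bbox [-1.9,-1.9,-1.9] .. [1.9,1.9,1.9]
lo = A.lo+B.lo = [-24.4-1.9, -25.3-1.9, -7.5-1.9] = [-26.300,-27.200,-9.400]
hi = A.hi+B.hi = [13.2+1.9, 12.3+1.9, -5.3+1.9] = [15.100,14.200,-3.400]
diag = √(41.4²+41.4²+6²) = √3463.92 = 58.855

min=[-26.300,-27.200,-9.400] max=[15.100,14.200,-3.400] diag=58.855


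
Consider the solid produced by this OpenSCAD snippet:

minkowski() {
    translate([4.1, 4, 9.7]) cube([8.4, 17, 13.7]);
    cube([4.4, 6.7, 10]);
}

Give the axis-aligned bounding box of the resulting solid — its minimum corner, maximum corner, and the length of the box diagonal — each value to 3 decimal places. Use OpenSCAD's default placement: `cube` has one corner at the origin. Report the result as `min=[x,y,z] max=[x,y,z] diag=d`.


A = translate([4.1, 4, 9.7]) cube([8.4, 17, 13.7]) → bbox [4.1,4,9.7] .. [12.5,21,23.4]
B = cube([4.4, 6.7, 10]) → bbox [0,0,0] .. [4.4,6.7,10]
lo = A.lo+B.lo = [4.1+0, 4+0, 9.7+0] = [4.100,4.000,9.700]
hi = A.hi+B.hi = [12.5+4.4, 21+6.7, 23.4+10] = [16.900,27.700,33.400]
diag = √(12.8²+23.7²+23.7²) = √1287.22 = 35.878

min=[4.100,4.000,9.700] max=[16.900,27.700,33.400] diag=35.878


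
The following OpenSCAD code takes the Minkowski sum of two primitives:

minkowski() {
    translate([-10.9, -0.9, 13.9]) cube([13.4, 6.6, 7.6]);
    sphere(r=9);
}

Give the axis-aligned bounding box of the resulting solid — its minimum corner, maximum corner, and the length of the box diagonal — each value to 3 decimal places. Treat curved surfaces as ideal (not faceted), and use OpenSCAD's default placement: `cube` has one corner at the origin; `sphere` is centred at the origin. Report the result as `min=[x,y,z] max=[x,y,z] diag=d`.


min=[-19.900,-9.900,4.900] max=[11.500,14.700,30.500] diag=47.397

A = translate([-10.9, -0.9, 13.9]) cube([13.4, 6.6, 7.6]) → bbox [-10.9,-0.9,13.9] .. [2.5,5.7,21.5]
B = sphere(r=9) → bbox [-9,-9,-9] .. [9,9,9]
lo = A.lo+B.lo = [-10.9-9, -0.9-9, 13.9-9] = [-19.900,-9.900,4.900]
hi = A.hi+B.hi = [2.5+9, 5.7+9, 21.5+9] = [11.500,14.700,30.500]
diag = √(31.4²+24.6²+25.6²) = √2246.48 = 47.397


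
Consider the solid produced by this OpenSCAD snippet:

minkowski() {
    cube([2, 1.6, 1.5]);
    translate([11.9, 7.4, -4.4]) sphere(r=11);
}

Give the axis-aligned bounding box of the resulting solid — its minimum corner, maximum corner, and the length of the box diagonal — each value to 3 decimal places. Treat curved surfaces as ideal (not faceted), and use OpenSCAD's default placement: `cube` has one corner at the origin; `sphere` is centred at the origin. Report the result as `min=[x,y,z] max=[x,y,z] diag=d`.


min=[0.900,-3.600,-15.400] max=[24.900,20.000,8.100] diag=41.051

A = translate([11.9, 7.4, -4.4]) sphere(r=11) → bbox [0.9,-3.6,-15.4] .. [22.9,18.4,6.6]
B = cube([2, 1.6, 1.5]) → bbox [0,0,0] .. [2,1.6,1.5]
lo = A.lo+B.lo = [0.9+0, -3.6+0, -15.4+0] = [0.900,-3.600,-15.400]
hi = A.hi+B.hi = [22.9+2, 18.4+1.6, 6.6+1.5] = [24.900,20.000,8.100]
diag = √(24²+23.6²+23.5²) = √1685.21 = 41.051


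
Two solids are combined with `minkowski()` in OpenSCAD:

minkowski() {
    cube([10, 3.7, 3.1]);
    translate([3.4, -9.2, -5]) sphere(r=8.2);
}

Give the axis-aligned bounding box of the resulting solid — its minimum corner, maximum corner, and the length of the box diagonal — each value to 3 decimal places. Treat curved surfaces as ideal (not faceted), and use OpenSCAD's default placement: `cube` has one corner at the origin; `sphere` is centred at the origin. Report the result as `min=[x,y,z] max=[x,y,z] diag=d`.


min=[-4.800,-17.400,-13.200] max=[21.600,2.700,6.300] diag=38.487

A = translate([3.4, -9.2, -5]) sphere(r=8.2) → bbox [-4.8,-17.4,-13.2] .. [11.6,-1,3.2]
B = cube([10, 3.7, 3.1]) → bbox [0,0,0] .. [10,3.7,3.1]
lo = A.lo+B.lo = [-4.8+0, -17.4+0, -13.2+0] = [-4.800,-17.400,-13.200]
hi = A.hi+B.hi = [11.6+10, -1+3.7, 3.2+3.1] = [21.600,2.700,6.300]
diag = √(26.4²+20.1²+19.5²) = √1481.22 = 38.487


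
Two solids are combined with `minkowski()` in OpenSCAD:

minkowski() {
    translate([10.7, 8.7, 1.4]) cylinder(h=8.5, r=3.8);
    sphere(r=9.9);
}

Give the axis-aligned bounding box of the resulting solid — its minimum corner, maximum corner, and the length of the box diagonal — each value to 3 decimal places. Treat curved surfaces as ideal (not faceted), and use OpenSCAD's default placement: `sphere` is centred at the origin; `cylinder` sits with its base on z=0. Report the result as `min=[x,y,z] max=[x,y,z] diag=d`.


A = translate([10.7, 8.7, 1.4]) cylinder(h=8.5, r=3.8) → bbox [6.9,4.9,1.4] .. [14.5,12.5,9.9]
B = sphere(r=9.9) → bbox [-9.9,-9.9,-9.9] .. [9.9,9.9,9.9]
lo = A.lo+B.lo = [6.9-9.9, 4.9-9.9, 1.4-9.9] = [-3.000,-5.000,-8.500]
hi = A.hi+B.hi = [14.5+9.9, 12.5+9.9, 9.9+9.9] = [24.400,22.400,19.800]
diag = √(27.4²+27.4²+28.3²) = √2302.41 = 47.983

min=[-3.000,-5.000,-8.500] max=[24.400,22.400,19.800] diag=47.983


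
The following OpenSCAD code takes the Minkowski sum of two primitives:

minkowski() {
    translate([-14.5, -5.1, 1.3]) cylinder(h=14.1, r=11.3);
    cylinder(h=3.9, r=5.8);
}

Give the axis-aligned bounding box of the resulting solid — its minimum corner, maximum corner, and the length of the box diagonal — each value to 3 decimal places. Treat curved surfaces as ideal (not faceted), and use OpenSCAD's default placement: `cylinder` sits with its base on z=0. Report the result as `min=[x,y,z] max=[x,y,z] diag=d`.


A = translate([-14.5, -5.1, 1.3]) cylinder(h=14.1, r=11.3) → bbox [-25.8,-16.4,1.3] .. [-3.2,6.2,15.4]
B = cylinder(h=3.9, r=5.8) → bbox [-5.8,-5.8,0] .. [5.8,5.8,3.9]
lo = A.lo+B.lo = [-25.8-5.8, -16.4-5.8, 1.3+0] = [-31.600,-22.200,1.300]
hi = A.hi+B.hi = [-3.2+5.8, 6.2+5.8, 15.4+3.9] = [2.600,12.000,19.300]
diag = √(34.2²+34.2²+18²) = √2663.28 = 51.607

min=[-31.600,-22.200,1.300] max=[2.600,12.000,19.300] diag=51.607


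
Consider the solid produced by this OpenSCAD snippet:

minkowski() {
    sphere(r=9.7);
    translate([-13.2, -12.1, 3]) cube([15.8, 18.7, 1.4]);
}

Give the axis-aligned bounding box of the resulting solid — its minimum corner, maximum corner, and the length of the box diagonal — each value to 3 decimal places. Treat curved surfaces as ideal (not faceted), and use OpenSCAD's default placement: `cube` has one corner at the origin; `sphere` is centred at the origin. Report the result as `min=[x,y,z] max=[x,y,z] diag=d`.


A = translate([-13.2, -12.1, 3]) cube([15.8, 18.7, 1.4]) → bbox [-13.2,-12.1,3] .. [2.6,6.6,4.4]
B = sphere(r=9.7) → bbox [-9.7,-9.7,-9.7] .. [9.7,9.7,9.7]
lo = A.lo+B.lo = [-13.2-9.7, -12.1-9.7, 3-9.7] = [-22.900,-21.800,-6.700]
hi = A.hi+B.hi = [2.6+9.7, 6.6+9.7, 4.4+9.7] = [12.300,16.300,14.100]
diag = √(35.2²+38.1²+20.8²) = √3123.29 = 55.886

min=[-22.900,-21.800,-6.700] max=[12.300,16.300,14.100] diag=55.886


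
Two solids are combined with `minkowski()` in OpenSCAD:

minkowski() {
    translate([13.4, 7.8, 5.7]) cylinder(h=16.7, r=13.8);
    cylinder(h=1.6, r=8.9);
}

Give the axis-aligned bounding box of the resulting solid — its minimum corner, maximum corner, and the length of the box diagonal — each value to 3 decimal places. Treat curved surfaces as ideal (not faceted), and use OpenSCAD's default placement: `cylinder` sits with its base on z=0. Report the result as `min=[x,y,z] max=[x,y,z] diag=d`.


min=[-9.300,-14.900,5.700] max=[36.100,30.500,24.000] diag=66.762

A = translate([13.4, 7.8, 5.7]) cylinder(h=16.7, r=13.8) → bbox [-0.4,-6,5.7] .. [27.2,21.6,22.4]
B = cylinder(h=1.6, r=8.9) → bbox [-8.9,-8.9,0] .. [8.9,8.9,1.6]
lo = A.lo+B.lo = [-0.4-8.9, -6-8.9, 5.7+0] = [-9.300,-14.900,5.700]
hi = A.hi+B.hi = [27.2+8.9, 21.6+8.9, 22.4+1.6] = [36.100,30.500,24.000]
diag = √(45.4²+45.4²+18.3²) = √4457.21 = 66.762


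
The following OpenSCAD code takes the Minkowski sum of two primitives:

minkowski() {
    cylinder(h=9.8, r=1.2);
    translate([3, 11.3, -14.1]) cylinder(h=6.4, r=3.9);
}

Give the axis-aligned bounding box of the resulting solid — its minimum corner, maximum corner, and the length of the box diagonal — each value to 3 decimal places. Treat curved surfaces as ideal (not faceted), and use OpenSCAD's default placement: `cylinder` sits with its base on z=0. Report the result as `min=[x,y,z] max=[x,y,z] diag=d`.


min=[-2.100,6.200,-14.100] max=[8.100,16.400,2.100] diag=21.691

A = translate([3, 11.3, -14.1]) cylinder(h=6.4, r=3.9) → bbox [-0.9,7.4,-14.1] .. [6.9,15.2,-7.7]
B = cylinder(h=9.8, r=1.2) → bbox [-1.2,-1.2,0] .. [1.2,1.2,9.8]
lo = A.lo+B.lo = [-0.9-1.2, 7.4-1.2, -14.1+0] = [-2.100,6.200,-14.100]
hi = A.hi+B.hi = [6.9+1.2, 15.2+1.2, -7.7+9.8] = [8.100,16.400,2.100]
diag = √(10.2²+10.2²+16.2²) = √470.52 = 21.691


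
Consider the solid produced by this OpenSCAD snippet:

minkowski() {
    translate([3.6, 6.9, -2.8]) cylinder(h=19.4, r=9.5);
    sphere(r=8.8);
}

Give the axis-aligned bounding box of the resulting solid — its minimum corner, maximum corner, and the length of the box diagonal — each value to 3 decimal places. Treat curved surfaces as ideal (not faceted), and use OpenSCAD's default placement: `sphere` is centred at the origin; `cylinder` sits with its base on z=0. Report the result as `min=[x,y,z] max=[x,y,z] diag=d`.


min=[-14.700,-11.400,-11.600] max=[21.900,25.200,25.400] diag=63.625

A = translate([3.6, 6.9, -2.8]) cylinder(h=19.4, r=9.5) → bbox [-5.9,-2.6,-2.8] .. [13.1,16.4,16.6]
B = sphere(r=8.8) → bbox [-8.8,-8.8,-8.8] .. [8.8,8.8,8.8]
lo = A.lo+B.lo = [-5.9-8.8, -2.6-8.8, -2.8-8.8] = [-14.700,-11.400,-11.600]
hi = A.hi+B.hi = [13.1+8.8, 16.4+8.8, 16.6+8.8] = [21.900,25.200,25.400]
diag = √(36.6²+36.6²+37²) = √4048.12 = 63.625


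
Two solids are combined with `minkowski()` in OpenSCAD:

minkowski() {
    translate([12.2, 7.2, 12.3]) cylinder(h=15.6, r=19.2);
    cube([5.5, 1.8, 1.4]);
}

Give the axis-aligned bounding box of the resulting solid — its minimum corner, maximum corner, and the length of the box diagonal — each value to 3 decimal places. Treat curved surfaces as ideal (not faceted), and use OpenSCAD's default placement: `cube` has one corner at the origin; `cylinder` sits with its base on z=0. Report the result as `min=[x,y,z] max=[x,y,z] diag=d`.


min=[-7.000,-12.000,12.300] max=[36.900,28.200,29.300] diag=61.905

A = translate([12.2, 7.2, 12.3]) cylinder(h=15.6, r=19.2) → bbox [-7,-12,12.3] .. [31.4,26.4,27.9]
B = cube([5.5, 1.8, 1.4]) → bbox [0,0,0] .. [5.5,1.8,1.4]
lo = A.lo+B.lo = [-7+0, -12+0, 12.3+0] = [-7.000,-12.000,12.300]
hi = A.hi+B.hi = [31.4+5.5, 26.4+1.8, 27.9+1.4] = [36.900,28.200,29.300]
diag = √(43.9²+40.2²+17²) = √3832.25 = 61.905


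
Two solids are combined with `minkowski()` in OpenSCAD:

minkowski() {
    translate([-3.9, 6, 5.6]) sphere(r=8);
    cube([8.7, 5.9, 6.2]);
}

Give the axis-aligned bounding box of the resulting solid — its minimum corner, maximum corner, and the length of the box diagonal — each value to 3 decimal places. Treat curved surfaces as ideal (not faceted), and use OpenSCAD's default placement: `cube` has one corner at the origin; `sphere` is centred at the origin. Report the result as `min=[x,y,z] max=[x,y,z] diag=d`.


min=[-11.900,-2.000,-2.400] max=[12.800,19.900,19.800] diag=39.781

A = translate([-3.9, 6, 5.6]) sphere(r=8) → bbox [-11.9,-2,-2.4] .. [4.1,14,13.6]
B = cube([8.7, 5.9, 6.2]) → bbox [0,0,0] .. [8.7,5.9,6.2]
lo = A.lo+B.lo = [-11.9+0, -2+0, -2.4+0] = [-11.900,-2.000,-2.400]
hi = A.hi+B.hi = [4.1+8.7, 14+5.9, 13.6+6.2] = [12.800,19.900,19.800]
diag = √(24.7²+21.9²+22.2²) = √1582.54 = 39.781


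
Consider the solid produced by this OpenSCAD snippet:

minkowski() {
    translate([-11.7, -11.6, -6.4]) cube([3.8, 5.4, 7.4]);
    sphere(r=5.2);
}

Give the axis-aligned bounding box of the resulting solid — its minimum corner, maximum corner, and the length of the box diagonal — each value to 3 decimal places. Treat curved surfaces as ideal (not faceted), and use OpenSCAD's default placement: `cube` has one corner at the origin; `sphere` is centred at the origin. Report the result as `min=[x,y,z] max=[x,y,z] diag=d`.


A = translate([-11.7, -11.6, -6.4]) cube([3.8, 5.4, 7.4]) → bbox [-11.7,-11.6,-6.4] .. [-7.9,-6.2,1]
B = sphere(r=5.2) → bbox [-5.2,-5.2,-5.2] .. [5.2,5.2,5.2]
lo = A.lo+B.lo = [-11.7-5.2, -11.6-5.2, -6.4-5.2] = [-16.900,-16.800,-11.600]
hi = A.hi+B.hi = [-7.9+5.2, -6.2+5.2, 1+5.2] = [-2.700,-1.000,6.200]
diag = √(14.2²+15.8²+17.8²) = √768.12 = 27.715

min=[-16.900,-16.800,-11.600] max=[-2.700,-1.000,6.200] diag=27.715


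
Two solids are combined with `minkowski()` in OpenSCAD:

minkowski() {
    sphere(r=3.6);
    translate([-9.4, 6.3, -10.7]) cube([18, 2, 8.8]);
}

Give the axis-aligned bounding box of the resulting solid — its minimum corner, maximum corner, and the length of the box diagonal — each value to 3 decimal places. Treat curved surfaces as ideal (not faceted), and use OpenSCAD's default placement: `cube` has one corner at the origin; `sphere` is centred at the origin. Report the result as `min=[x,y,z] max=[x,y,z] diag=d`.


A = translate([-9.4, 6.3, -10.7]) cube([18, 2, 8.8]) → bbox [-9.4,6.3,-10.7] .. [8.6,8.3,-1.9]
B = sphere(r=3.6) → bbox [-3.6,-3.6,-3.6] .. [3.6,3.6,3.6]
lo = A.lo+B.lo = [-9.4-3.6, 6.3-3.6, -10.7-3.6] = [-13.000,2.700,-14.300]
hi = A.hi+B.hi = [8.6+3.6, 8.3+3.6, -1.9+3.6] = [12.200,11.900,1.700]
diag = √(25.2²+9.2²+16²) = √975.68 = 31.236

min=[-13.000,2.700,-14.300] max=[12.200,11.900,1.700] diag=31.236


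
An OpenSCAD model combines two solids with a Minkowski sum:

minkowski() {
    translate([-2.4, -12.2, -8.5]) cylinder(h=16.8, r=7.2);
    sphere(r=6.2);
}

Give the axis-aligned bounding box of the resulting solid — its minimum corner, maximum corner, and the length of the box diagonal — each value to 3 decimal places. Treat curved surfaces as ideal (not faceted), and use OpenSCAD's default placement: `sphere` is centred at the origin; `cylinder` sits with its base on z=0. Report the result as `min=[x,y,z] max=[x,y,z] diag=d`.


min=[-15.800,-25.600,-14.700] max=[11.000,1.200,14.500] diag=47.845

A = translate([-2.4, -12.2, -8.5]) cylinder(h=16.8, r=7.2) → bbox [-9.6,-19.4,-8.5] .. [4.8,-5,8.3]
B = sphere(r=6.2) → bbox [-6.2,-6.2,-6.2] .. [6.2,6.2,6.2]
lo = A.lo+B.lo = [-9.6-6.2, -19.4-6.2, -8.5-6.2] = [-15.800,-25.600,-14.700]
hi = A.hi+B.hi = [4.8+6.2, -5+6.2, 8.3+6.2] = [11.000,1.200,14.500]
diag = √(26.8²+26.8²+29.2²) = √2289.12 = 47.845


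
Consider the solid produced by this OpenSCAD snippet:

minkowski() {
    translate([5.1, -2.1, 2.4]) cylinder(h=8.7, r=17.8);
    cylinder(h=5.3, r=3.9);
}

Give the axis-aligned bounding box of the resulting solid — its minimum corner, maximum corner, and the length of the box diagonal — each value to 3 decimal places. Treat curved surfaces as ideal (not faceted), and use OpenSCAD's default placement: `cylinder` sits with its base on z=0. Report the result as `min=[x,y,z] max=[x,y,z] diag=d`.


min=[-16.600,-23.800,2.400] max=[26.800,19.600,16.400] diag=62.953

A = translate([5.1, -2.1, 2.4]) cylinder(h=8.7, r=17.8) → bbox [-12.7,-19.9,2.4] .. [22.9,15.7,11.1]
B = cylinder(h=5.3, r=3.9) → bbox [-3.9,-3.9,0] .. [3.9,3.9,5.3]
lo = A.lo+B.lo = [-12.7-3.9, -19.9-3.9, 2.4+0] = [-16.600,-23.800,2.400]
hi = A.hi+B.hi = [22.9+3.9, 15.7+3.9, 11.1+5.3] = [26.800,19.600,16.400]
diag = √(43.4²+43.4²+14²) = √3963.12 = 62.953


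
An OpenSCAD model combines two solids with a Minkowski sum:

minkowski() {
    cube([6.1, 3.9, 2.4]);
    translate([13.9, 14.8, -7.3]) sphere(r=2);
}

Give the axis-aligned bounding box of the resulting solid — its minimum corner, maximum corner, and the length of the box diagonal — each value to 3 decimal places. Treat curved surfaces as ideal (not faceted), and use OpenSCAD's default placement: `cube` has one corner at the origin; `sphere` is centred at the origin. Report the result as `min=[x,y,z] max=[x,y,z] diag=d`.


min=[11.900,12.800,-9.300] max=[22.000,20.700,-2.900] diag=14.331

A = translate([13.9, 14.8, -7.3]) sphere(r=2) → bbox [11.9,12.8,-9.3] .. [15.9,16.8,-5.3]
B = cube([6.1, 3.9, 2.4]) → bbox [0,0,0] .. [6.1,3.9,2.4]
lo = A.lo+B.lo = [11.9+0, 12.8+0, -9.3+0] = [11.900,12.800,-9.300]
hi = A.hi+B.hi = [15.9+6.1, 16.8+3.9, -5.3+2.4] = [22.000,20.700,-2.900]
diag = √(10.1²+7.9²+6.4²) = √205.38 = 14.331


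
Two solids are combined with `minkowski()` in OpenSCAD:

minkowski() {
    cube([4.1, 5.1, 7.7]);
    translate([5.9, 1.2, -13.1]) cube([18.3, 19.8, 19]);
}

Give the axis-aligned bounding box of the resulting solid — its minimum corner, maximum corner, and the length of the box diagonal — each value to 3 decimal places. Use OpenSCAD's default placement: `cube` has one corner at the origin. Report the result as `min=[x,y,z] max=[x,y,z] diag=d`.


A = translate([5.9, 1.2, -13.1]) cube([18.3, 19.8, 19]) → bbox [5.9,1.2,-13.1] .. [24.2,21,5.9]
B = cube([4.1, 5.1, 7.7]) → bbox [0,0,0] .. [4.1,5.1,7.7]
lo = A.lo+B.lo = [5.9+0, 1.2+0, -13.1+0] = [5.900,1.200,-13.100]
hi = A.hi+B.hi = [24.2+4.1, 21+5.1, 5.9+7.7] = [28.300,26.100,13.600]
diag = √(22.4²+24.9²+26.7²) = √1834.66 = 42.833

min=[5.900,1.200,-13.100] max=[28.300,26.100,13.600] diag=42.833


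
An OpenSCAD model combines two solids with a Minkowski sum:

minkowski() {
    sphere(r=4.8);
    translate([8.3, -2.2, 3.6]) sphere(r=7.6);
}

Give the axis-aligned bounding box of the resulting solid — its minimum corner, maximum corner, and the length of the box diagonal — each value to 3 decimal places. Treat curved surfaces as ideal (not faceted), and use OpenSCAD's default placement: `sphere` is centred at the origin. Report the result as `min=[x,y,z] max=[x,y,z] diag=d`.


min=[-4.100,-14.600,-8.800] max=[20.700,10.200,16.000] diag=42.955

A = translate([8.3, -2.2, 3.6]) sphere(r=7.6) → bbox [0.7,-9.8,-4] .. [15.9,5.4,11.2]
B = sphere(r=4.8) → bbox [-4.8,-4.8,-4.8] .. [4.8,4.8,4.8]
lo = A.lo+B.lo = [0.7-4.8, -9.8-4.8, -4-4.8] = [-4.100,-14.600,-8.800]
hi = A.hi+B.hi = [15.9+4.8, 5.4+4.8, 11.2+4.8] = [20.700,10.200,16.000]
diag = √(24.8²+24.8²+24.8²) = √1845.12 = 42.955
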